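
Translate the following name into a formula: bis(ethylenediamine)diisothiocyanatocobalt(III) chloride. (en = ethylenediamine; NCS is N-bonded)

Ligands: 2 ethylenediamine (en, neutral), 2 isothiocyanato (NCS, -1). Ligand charge sum = -2.
Charge balance with chloride (-1) requires 1 complex ion per 1 chloride.

[Co(en)2(NCS)2]Cl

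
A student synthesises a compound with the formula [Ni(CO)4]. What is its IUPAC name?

There is no counter-ion, so the complex is neutral overall.
Ligand charges: 4×carbonyl (neutral); total 0. So Ni + (0) = 0, giving Ni = 0.

tetracarbonylnickel(0)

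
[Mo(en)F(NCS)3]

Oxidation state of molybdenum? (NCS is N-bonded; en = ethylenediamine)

No counter-ion: the bracketed complex is neutral.
Ligand charges: 1×F = -1; 3×NCS = -3; 1×en neutral; sum -4.
Mo + (-4) = 0 ⇒ Mo is +4.

+4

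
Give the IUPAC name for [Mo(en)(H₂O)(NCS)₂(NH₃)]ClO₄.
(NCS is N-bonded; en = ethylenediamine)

ammineaqua(ethylenediamine)diisothiocyanatomolybdenum(III) perchlorate

The 1 perchlorate counter-ion carries a total charge of -1, so each complex ion is 1+.
Ligand charges: 2×isothiocyanato (-1 each), 1×ethylenediamine (neutral), 1×ammine (neutral), 1×aqua (neutral); total -2. So Mo + (-2) = 1+, giving Mo = +3.
Ligands are named alphabetically: ammine before aqua before ethylenediamine before isothiocyanato.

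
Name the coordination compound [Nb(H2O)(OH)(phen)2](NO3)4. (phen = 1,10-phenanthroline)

aquahydroxobis(1,10-phenanthroline)niobium(V) nitrate

The 4 nitrate counter-ions carry a total charge of -4, so each complex ion is 4+.
Ligand charges: 1×hydroxo (-1 each), 1×aqua (neutral), 2×1,10-phenanthroline (neutral); total -1. So Nb + (-1) = 4+, giving Nb = +5.
Ligands are named alphabetically: aqua before hydroxo before phenanthroline.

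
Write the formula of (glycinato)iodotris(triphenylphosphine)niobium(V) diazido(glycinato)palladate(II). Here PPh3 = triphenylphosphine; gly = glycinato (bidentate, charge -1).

Cation [Nb…]: ligand charges -2, Nb(V) ⇒ ion charge 3+.
Anion [Pd…]: ligand charges -3, Pd(II) ⇒ ion charge 1−.
One 3+ cation requires 3 of the 1− anion.

[Nb(gly)I(PPh3)3][Pd(gly)(N3)2]3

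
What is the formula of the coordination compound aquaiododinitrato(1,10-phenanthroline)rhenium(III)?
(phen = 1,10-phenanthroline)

Ligands: 1 1,10-phenanthroline (phen, neutral), 2 nitrato (NO3, -1), 1 aqua (H2O, neutral), 1 iodo (I, -1). Ligand charge sum = -3.
With Re in oxidation state +3, the complex ion is [Re...].

[Re(H2O)I(NO3)2(phen)]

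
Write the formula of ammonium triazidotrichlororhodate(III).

(NH4)3[RhCl3(N3)3]

Ligands: 3 azido (N3, -1), 3 chloro (Cl, -1). Ligand charge sum = -6.
With Rh in oxidation state +3, the complex ion is [Rh...]^3−.
Charge balance with ammonium (+1) requires 1 complex ion per 3 ammonium.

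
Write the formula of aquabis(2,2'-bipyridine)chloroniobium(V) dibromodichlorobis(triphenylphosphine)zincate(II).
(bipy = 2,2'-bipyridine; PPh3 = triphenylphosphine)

[Nb(bipy)2Cl(H2O)][ZnBr2Cl2(PPh3)2]2

Cation [Nb…]: ligand charges -1, Nb(V) ⇒ ion charge 4+.
Anion [Zn…]: ligand charges -4, Zn(II) ⇒ ion charge 2−.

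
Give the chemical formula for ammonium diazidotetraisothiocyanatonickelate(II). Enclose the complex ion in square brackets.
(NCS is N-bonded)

Ligands: 2 azido (N3, -1), 4 isothiocyanato (NCS, -1). Ligand charge sum = -6.
With Ni in oxidation state +2, the complex ion is [Ni...]^4−.
Charge balance with ammonium (+1) requires 1 complex ion per 4 ammonium.

(NH4)4[Ni(N3)2(NCS)4]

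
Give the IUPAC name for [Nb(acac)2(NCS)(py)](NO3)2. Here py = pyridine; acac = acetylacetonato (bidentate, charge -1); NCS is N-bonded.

bis(acetylacetonato)isothiocyanato(pyridine)niobium(V) nitrate

The 2 nitrate counter-ions carry a total charge of -2, so each complex ion is 2+.
Ligand charges: 1×pyridine (neutral), 2×acetylacetonato (-1 each), 1×isothiocyanato (-1 each); total -3. So Nb + (-3) = 2+, giving Nb = +5.
Ligands are named alphabetically: acetylacetonato before isothiocyanato before pyridine.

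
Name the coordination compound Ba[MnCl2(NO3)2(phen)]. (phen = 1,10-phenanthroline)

barium dichlorodinitrato(1,10-phenanthroline)manganate(II)

The 1 barium counter-ion carries a total charge of +2, so each complex ion is 2−.
Ligand charges: 2×chloro (-1 each), 2×nitrato (-1 each), 1×1,10-phenanthroline (neutral); total -4. So Mn + (-4) = 2−, giving Mn = +2.
Ligands are named alphabetically: chloro before nitrato before phenanthroline.
The complex ion is anionic, so manganese takes the -ate form manganate(II).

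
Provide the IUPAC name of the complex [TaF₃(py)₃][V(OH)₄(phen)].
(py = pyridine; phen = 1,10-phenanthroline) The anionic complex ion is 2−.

trifluorotris(pyridine)tantalum(V) tetrahydroxo(1,10-phenanthroline)vanadate(II)

The complex anion is given as 2−; its ligand charges sum to -4, so V = +2.
A 1:1 salt means the cation carries the equal and opposite charge, 2+.
Cation: ligand charges sum to -3; for the ion to be 2+, Ta = +5.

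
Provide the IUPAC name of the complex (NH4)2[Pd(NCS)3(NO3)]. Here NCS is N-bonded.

The 2 ammonium counter-ions carry a total charge of +2, so each complex ion is 2−.
Ligand charges: 1×nitrato (-1 each), 3×isothiocyanato (-1 each); total -4. So Pd + (-4) = 2−, giving Pd = +2.
Ligands are named alphabetically: isothiocyanato before nitrato.
The complex ion is anionic, so palladium takes the -ate form palladate(II).

ammonium triisothiocyanatonitratopalladate(II)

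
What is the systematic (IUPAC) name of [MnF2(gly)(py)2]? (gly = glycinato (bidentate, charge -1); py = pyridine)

difluoro(glycinato)bis(pyridine)manganese(III)

There is no counter-ion, so the complex is neutral overall.
Ligand charges: 2×fluoro (-1 each), 1×glycinato (-1 each), 2×pyridine (neutral); total -3. So Mn + (-3) = 0, giving Mn = +3.
Ligands are named alphabetically: fluoro before glycinato before pyridine.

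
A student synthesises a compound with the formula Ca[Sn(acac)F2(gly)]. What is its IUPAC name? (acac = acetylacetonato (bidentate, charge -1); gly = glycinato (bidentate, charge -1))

The 1 calcium counter-ion carries a total charge of +2, so each complex ion is 2−.
Ligand charges: 2×fluoro (-1 each), 1×acetylacetonato (-1 each), 1×glycinato (-1 each); total -4. So Sn + (-4) = 2−, giving Sn = +2.
The complex ion is anionic, so tin takes the -ate form stannate(II).

calcium (acetylacetonato)difluoro(glycinato)stannate(II)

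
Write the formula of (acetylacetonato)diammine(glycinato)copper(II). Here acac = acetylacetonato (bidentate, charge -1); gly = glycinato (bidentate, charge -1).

Ligands: 1 acetylacetonato (acac, -1), 2 ammine (NH3, neutral), 1 glycinato (gly, -1). Ligand charge sum = -2.
With Cu in oxidation state +2, the complex ion is [Cu...].

[Cu(acac)(gly)(NH3)2]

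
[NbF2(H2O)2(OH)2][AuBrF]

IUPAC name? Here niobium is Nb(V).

Nb is given as +5; the cation's ligand charges sum to -4, so the complex cation is 1+.
A 1:1 salt means the anion carries the equal and opposite charge, 1−.
Anion: ligand charges sum to -2; for the ion to be 1−, Au = +1.

diaquadifluorodihydroxoniobium(V) bromofluoroaurate(I)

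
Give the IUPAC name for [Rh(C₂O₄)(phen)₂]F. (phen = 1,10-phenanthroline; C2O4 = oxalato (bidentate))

oxalatobis(1,10-phenanthroline)rhodium(III) fluoride

The 1 fluoride counter-ion carries a total charge of -1, so each complex ion is 1+.
Ligand charges: 2×1,10-phenanthroline (neutral), 1×oxalato (-2 each); total -2. So Rh + (-2) = 1+, giving Rh = +3.
Ligands are named alphabetically: oxalato before phenanthroline.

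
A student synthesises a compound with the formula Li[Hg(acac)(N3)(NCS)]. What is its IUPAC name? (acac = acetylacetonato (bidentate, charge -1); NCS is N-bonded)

The 1 lithium counter-ion carries a total charge of +1, so each complex ion is 1−.
Ligand charges: 1×azido (-1 each), 1×acetylacetonato (-1 each), 1×isothiocyanato (-1 each); total -3. So Hg + (-3) = 1−, giving Hg = +2.
Ligands are named alphabetically: acetylacetonato before azido before isothiocyanato.
The complex ion is anionic, so mercury takes the -ate form mercurate(II).

lithium (acetylacetonato)azidoisothiocyanatomercurate(II)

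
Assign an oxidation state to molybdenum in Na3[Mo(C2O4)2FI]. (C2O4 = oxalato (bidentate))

+3

3 sodium outside the brackets (+1 each) → the complex ion is 3−.
Ligand charges: 2×C2O4 = -4; 1×F = -1; 1×I = -1; sum -6.
Mo + (-6) = 3− ⇒ Mo is +3.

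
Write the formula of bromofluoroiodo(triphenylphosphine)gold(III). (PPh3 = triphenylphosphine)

Ligands: 1 iodo (I, -1), 1 fluoro (F, -1), 1 bromo (Br, -1), 1 triphenylphosphine (PPh3, neutral). Ligand charge sum = -3.
With Au in oxidation state +3, the complex ion is [Au...].

[AuBrFI(PPh3)]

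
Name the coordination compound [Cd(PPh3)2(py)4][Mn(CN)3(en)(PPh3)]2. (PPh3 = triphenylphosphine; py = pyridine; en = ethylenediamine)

Both ions are complex: the cation is named first with the plain metal name, the anion second with the -ate form; each ion's ligands are alphabetised independently.
Cadmium is always +2 in its complexes; the cation's ligand charges sum to 0, so the complex cation is 2+.
With 2 anions per cation, each anion must be 2/2 = 1−.
Anion: ligand charges sum to -3; for the ion to be 1−, Mn = +2.

tetrakis(pyridine)bis(triphenylphosphine)cadmium(II) tricyano(ethylenediamine)(triphenylphosphine)manganate(II)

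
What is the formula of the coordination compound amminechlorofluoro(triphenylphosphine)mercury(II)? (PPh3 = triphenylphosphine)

[HgClF(NH3)(PPh3)]

Ligands: 1 triphenylphosphine (PPh3, neutral), 1 fluoro (F, -1), 1 chloro (Cl, -1), 1 ammine (NH3, neutral). Ligand charge sum = -2.
With Hg in oxidation state +2, the complex ion is [Hg...].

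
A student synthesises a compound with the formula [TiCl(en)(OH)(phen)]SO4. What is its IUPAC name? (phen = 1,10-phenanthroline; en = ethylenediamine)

The 1 sulfate counter-ion carries a total charge of -2, so each complex ion is 2+.
Ligand charges: 1×1,10-phenanthroline (neutral), 1×chloro (-1 each), 1×ethylenediamine (neutral), 1×hydroxo (-1 each); total -2. So Ti + (-2) = 2+, giving Ti = +4.
Ligands are named alphabetically: chloro before ethylenediamine before hydroxo before phenanthroline.

chloro(ethylenediamine)hydroxo(1,10-phenanthroline)titanium(IV) sulfate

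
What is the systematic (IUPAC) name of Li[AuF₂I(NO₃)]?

lithium difluoroiodonitratoaurate(III)

The 1 lithium counter-ion carries a total charge of +1, so each complex ion is 1−.
Ligand charges: 1×iodo (-1 each), 2×fluoro (-1 each), 1×nitrato (-1 each); total -4. So Au + (-4) = 1−, giving Au = +3.
Ligands are named alphabetically: fluoro before iodo before nitrato.
The complex ion is anionic, so gold takes the -ate form aurate(III).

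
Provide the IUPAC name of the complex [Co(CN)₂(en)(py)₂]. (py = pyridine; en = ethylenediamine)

dicyano(ethylenediamine)bis(pyridine)cobalt(II)

There is no counter-ion, so the complex is neutral overall.
Ligand charges: 2×cyano (-1 each), 2×pyridine (neutral), 1×ethylenediamine (neutral); total -2. So Co + (-2) = 0, giving Co = +2.
Ligands are named alphabetically: cyano before ethylenediamine before pyridine.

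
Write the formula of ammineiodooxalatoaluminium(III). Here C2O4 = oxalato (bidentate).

Ligands: 1 ammine (NH3, neutral), 1 oxalato (C2O4, -2), 1 iodo (I, -1). Ligand charge sum = -3.
With Al in oxidation state +3, the complex ion is [Al...].

[Al(C2O4)I(NH3)]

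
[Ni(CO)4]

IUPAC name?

There is no counter-ion, so the complex is neutral overall.
Ligand charges: 4×carbonyl (neutral); total 0. So Ni + (0) = 0, giving Ni = 0.

tetracarbonylnickel(0)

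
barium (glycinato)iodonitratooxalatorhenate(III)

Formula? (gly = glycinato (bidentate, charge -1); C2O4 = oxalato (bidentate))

Ligands: 1 iodo (I, -1), 1 glycinato (gly, -1), 1 oxalato (C2O4, -2), 1 nitrato (NO3, -1). Ligand charge sum = -5.
Charge balance with barium (+2) requires 1 complex ion per 1 barium.

Ba[Re(C2O4)(gly)I(NO3)]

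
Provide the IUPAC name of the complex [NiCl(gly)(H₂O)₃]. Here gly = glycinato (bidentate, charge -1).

triaquachloro(glycinato)nickel(II)

There is no counter-ion, so the complex is neutral overall.
Ligand charges: 1×chloro (-1 each), 1×glycinato (-1 each), 3×aqua (neutral); total -2. So Ni + (-2) = 0, giving Ni = +2.
Ligands are named alphabetically: aqua before chloro before glycinato.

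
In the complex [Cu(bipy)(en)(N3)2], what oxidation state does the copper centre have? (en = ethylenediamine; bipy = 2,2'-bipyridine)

No counter-ion: the bracketed complex is neutral.
Ligand charges: 2×N3 = -2; 1×en neutral; 1×bipy neutral; sum -2.
Cu + (-2) = 0 ⇒ Cu is +2.

+2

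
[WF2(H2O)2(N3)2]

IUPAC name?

There is no counter-ion, so the complex is neutral overall.
Ligand charges: 2×fluoro (-1 each), 2×aqua (neutral), 2×azido (-1 each); total -4. So W + (-4) = 0, giving W = +4.
Ligands are named alphabetically: aqua before azido before fluoro.

diaquadiazidodifluorotungsten(IV)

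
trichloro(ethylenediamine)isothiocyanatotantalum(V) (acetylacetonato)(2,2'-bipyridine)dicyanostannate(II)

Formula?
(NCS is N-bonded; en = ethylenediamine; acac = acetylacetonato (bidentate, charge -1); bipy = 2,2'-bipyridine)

Cation [Ta…]: ligand charges -4, Ta(V) ⇒ ion charge 1+.
Anion [Sn…]: ligand charges -3, Sn(II) ⇒ ion charge 1−.

[TaCl3(en)(NCS)][Sn(acac)(bipy)(CN)2]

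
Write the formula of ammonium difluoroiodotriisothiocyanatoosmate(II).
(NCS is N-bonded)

(NH4)4[OsF2I(NCS)3]

Ligands: 1 iodo (I, -1), 2 fluoro (F, -1), 3 isothiocyanato (NCS, -1). Ligand charge sum = -6.
With Os in oxidation state +2, the complex ion is [Os...]^4−.
Charge balance with ammonium (+1) requires 1 complex ion per 4 ammonium.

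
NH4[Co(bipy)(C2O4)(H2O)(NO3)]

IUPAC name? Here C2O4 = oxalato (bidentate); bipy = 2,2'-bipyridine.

The 1 ammonium counter-ion carries a total charge of +1, so each complex ion is 1−.
Ligand charges: 1×aqua (neutral), 1×nitrato (-1 each), 1×oxalato (-2 each), 1×2,2'-bipyridine (neutral); total -3. So Co + (-3) = 1−, giving Co = +2.
The complex ion is anionic, so cobalt takes the -ate form cobaltate(II).

ammonium aqua(2,2'-bipyridine)nitratooxalatocobaltate(II)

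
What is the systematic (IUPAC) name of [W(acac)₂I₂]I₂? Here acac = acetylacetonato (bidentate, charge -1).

bis(acetylacetonato)diiodotungsten(VI) iodide

The 2 iodide counter-ions carry a total charge of -2, so each complex ion is 2+.
Ligand charges: 2×acetylacetonato (-1 each), 2×iodo (-1 each); total -4. So W + (-4) = 2+, giving W = +6.
Ligands are named alphabetically: acetylacetonato before iodo.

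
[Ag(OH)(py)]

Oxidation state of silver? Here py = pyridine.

No counter-ion: the bracketed complex is neutral.
Ligand charges: 1×py neutral; 1×OH = -1; sum -1.
Ag + (-1) = 0 ⇒ Ag is +1.

+1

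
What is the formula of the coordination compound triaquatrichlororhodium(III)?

[RhCl3(H2O)3]

Ligands: 3 chloro (Cl, -1), 3 aqua (H2O, neutral). Ligand charge sum = -3.
With Rh in oxidation state +3, the complex ion is [Rh...].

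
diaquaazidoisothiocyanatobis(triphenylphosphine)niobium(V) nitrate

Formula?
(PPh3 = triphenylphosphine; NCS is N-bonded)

[Nb(H2O)2(N3)(NCS)(PPh3)2](NO3)3

Ligands: 2 aqua (H2O, neutral), 2 triphenylphosphine (PPh3, neutral), 1 azido (N3, -1), 1 isothiocyanato (NCS, -1). Ligand charge sum = -2.
Charge balance with nitrate (-1) requires 1 complex ion per 3 nitrate.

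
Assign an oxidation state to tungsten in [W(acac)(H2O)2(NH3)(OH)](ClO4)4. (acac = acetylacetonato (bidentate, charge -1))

4 perchlorate outside the brackets (-1 each) → the complex ion is 4+.
Ligand charges: 1×NH3 neutral; 2×H2O neutral; 1×acac = -1; 1×OH = -1; sum -2.
W + (-2) = 4+ ⇒ W is +6.

+6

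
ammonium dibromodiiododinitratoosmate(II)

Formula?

Ligands: 2 nitrato (NO3, -1), 2 bromo (Br, -1), 2 iodo (I, -1). Ligand charge sum = -6.
With Os in oxidation state +2, the complex ion is [Os...]^4−.
Charge balance with ammonium (+1) requires 1 complex ion per 4 ammonium.

(NH4)4[OsBr2I2(NO3)2]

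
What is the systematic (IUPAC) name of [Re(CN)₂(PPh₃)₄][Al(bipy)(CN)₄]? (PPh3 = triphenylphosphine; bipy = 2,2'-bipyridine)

Both ions are complex: the cation is named first with the plain metal name, the anion second with the -ate form; each ion's ligands are alphabetised independently.
Aluminium is always +3 in its complexes; the anion's ligand charges sum to -4, so the complex anion is 1−.
A 1:1 salt means the cation carries the equal and opposite charge, 1+.
Cation: ligand charges sum to -2; for the ion to be 1+, Re = +3.

dicyanotetrakis(triphenylphosphine)rhenium(III) (2,2'-bipyridine)tetracyanoaluminate(III)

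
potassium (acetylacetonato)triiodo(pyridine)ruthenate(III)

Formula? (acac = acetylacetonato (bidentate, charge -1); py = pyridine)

Ligands: 1 acetylacetonato (acac, -1), 3 iodo (I, -1), 1 pyridine (py, neutral). Ligand charge sum = -4.
Charge balance with potassium (+1) requires 1 complex ion per 1 potassium.

K[Ru(acac)I3(py)]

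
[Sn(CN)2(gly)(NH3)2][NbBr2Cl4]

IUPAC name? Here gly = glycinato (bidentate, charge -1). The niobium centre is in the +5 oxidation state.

Nb is given as +5; the anion's ligand charges sum to -6, so the complex anion is 1−.
A 1:1 salt means the cation carries the equal and opposite charge, 1+.
Cation: ligand charges sum to -3; for the ion to be 1+, Sn = +4.

diamminedicyano(glycinato)tin(IV) dibromotetrachloroniobate(V)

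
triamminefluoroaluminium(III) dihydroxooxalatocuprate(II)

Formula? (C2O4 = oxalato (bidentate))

[AlF(NH3)3][Cu(C2O4)(OH)2]

Cation [Al…]: ligand charges -1, Al(III) ⇒ ion charge 2+.
Anion [Cu…]: ligand charges -4, Cu(II) ⇒ ion charge 2−.
One 2+ cation balances one 2− anion.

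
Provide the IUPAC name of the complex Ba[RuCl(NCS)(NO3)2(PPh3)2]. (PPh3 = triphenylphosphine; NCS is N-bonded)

barium chloroisothiocyanatodinitratobis(triphenylphosphine)ruthenate(II)

The 1 barium counter-ion carries a total charge of +2, so each complex ion is 2−.
Ligand charges: 2×nitrato (-1 each), 2×triphenylphosphine (neutral), 1×chloro (-1 each), 1×isothiocyanato (-1 each); total -4. So Ru + (-4) = 2−, giving Ru = +2.
Ligands are named alphabetically: chloro before isothiocyanato before nitrato before triphenylphosphine.
The complex ion is anionic, so ruthenium takes the -ate form ruthenate(II).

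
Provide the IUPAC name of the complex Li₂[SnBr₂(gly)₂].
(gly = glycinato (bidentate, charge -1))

The 2 lithium counter-ions carry a total charge of +2, so each complex ion is 2−.
Ligand charges: 2×glycinato (-1 each), 2×bromo (-1 each); total -4. So Sn + (-4) = 2−, giving Sn = +2.
Ligands are named alphabetically: bromo before glycinato.
The complex ion is anionic, so tin takes the -ate form stannate(II).

lithium dibromobis(glycinato)stannate(II)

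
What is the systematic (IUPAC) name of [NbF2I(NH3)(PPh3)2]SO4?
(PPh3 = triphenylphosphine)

amminedifluoroiodobis(triphenylphosphine)niobium(V) sulfate

The 1 sulfate counter-ion carries a total charge of -2, so each complex ion is 2+.
Ligand charges: 2×fluoro (-1 each), 2×triphenylphosphine (neutral), 1×iodo (-1 each), 1×ammine (neutral); total -3. So Nb + (-3) = 2+, giving Nb = +5.
Ligands are named alphabetically: ammine before fluoro before iodo before triphenylphosphine.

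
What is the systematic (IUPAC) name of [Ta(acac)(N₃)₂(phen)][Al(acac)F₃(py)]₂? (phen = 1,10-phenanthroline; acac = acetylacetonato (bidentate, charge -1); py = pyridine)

(acetylacetonato)diazido(1,10-phenanthroline)tantalum(V) (acetylacetonato)trifluoro(pyridine)aluminate(III)

Both ions are complex: the cation is named first with the plain metal name, the anion second with the -ate form; each ion's ligands are alphabetised independently.
Aluminium is always +3 in its complexes; the anion's ligand charges sum to -4, so the complex anion is 1−.
With 2 anions per cation, the cation must be 2×1 = 2+.
Cation: ligand charges sum to -3; for the ion to be 2+, Ta = +5.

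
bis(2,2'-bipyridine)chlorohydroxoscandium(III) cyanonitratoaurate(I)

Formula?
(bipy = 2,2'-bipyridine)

Cation [Sc…]: ligand charges -2, Sc(III) ⇒ ion charge 1+.
Anion [Au…]: ligand charges -2, Au(I) ⇒ ion charge 1−.

[Sc(bipy)2Cl(OH)][Au(CN)(NO3)]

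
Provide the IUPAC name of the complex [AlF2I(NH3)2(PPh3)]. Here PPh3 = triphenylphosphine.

diamminedifluoroiodo(triphenylphosphine)aluminium(III)

There is no counter-ion, so the complex is neutral overall.
Ligand charges: 2×ammine (neutral), 1×triphenylphosphine (neutral), 2×fluoro (-1 each), 1×iodo (-1 each); total -3. So Al + (-3) = 0, giving Al = +3.
Ligands are named alphabetically: ammine before fluoro before iodo before triphenylphosphine.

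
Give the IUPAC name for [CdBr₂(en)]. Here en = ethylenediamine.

dibromo(ethylenediamine)cadmium(II)

There is no counter-ion, so the complex is neutral overall.
Ligand charges: 2×bromo (-1 each), 1×ethylenediamine (neutral); total -2. So Cd + (-2) = 0, giving Cd = +2.
Ligands are named alphabetically: bromo before ethylenediamine.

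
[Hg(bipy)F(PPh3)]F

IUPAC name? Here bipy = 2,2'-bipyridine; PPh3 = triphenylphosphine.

The 1 fluoride counter-ion carries a total charge of -1, so each complex ion is 1+.
Ligand charges: 1×2,2'-bipyridine (neutral), 1×triphenylphosphine (neutral), 1×fluoro (-1 each); total -1. So Hg + (-1) = 1+, giving Hg = +2.
Ligands are named alphabetically: bipyridine before fluoro before triphenylphosphine.

(2,2'-bipyridine)fluoro(triphenylphosphine)mercury(II) fluoride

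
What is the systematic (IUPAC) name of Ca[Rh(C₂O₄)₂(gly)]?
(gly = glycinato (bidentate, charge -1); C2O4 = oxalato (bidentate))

calcium (glycinato)dioxalatorhodate(III)

The 1 calcium counter-ion carries a total charge of +2, so each complex ion is 2−.
Ligand charges: 1×glycinato (-1 each), 2×oxalato (-2 each); total -5. So Rh + (-5) = 2−, giving Rh = +3.
The complex ion is anionic, so rhodium takes the -ate form rhodate(III).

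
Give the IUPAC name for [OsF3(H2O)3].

There is no counter-ion, so the complex is neutral overall.
Ligand charges: 3×aqua (neutral), 3×fluoro (-1 each); total -3. So Os + (-3) = 0, giving Os = +3.
Ligands are named alphabetically: aqua before fluoro.

triaquatrifluoroosmium(III)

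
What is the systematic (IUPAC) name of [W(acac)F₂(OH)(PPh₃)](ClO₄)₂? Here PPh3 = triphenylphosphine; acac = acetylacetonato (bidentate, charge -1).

(acetylacetonato)difluorohydroxo(triphenylphosphine)tungsten(VI) perchlorate

The 2 perchlorate counter-ions carry a total charge of -2, so each complex ion is 2+.
Ligand charges: 1×triphenylphosphine (neutral), 1×acetylacetonato (-1 each), 1×hydroxo (-1 each), 2×fluoro (-1 each); total -4. So W + (-4) = 2+, giving W = +6.
Ligands are named alphabetically: acetylacetonato before fluoro before hydroxo before triphenylphosphine.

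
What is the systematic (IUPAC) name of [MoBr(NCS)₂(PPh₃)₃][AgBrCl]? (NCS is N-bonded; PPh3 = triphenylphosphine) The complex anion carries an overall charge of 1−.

bromodiisothiocyanatotris(triphenylphosphine)molybdenum(IV) bromochloroargentate(I)

Both ions are complex: the cation is named first with the plain metal name, the anion second with the -ate form; each ion's ligands are alphabetised independently.
The complex anion is given as 1−; its ligand charges sum to -2, so Ag = +1.
A 1:1 salt means the cation carries the equal and opposite charge, 1+.
Cation: ligand charges sum to -3; for the ion to be 1+, Mo = +4.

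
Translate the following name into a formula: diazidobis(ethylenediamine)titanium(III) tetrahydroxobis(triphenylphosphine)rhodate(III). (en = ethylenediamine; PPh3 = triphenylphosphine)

[Ti(en)2(N3)2][Rh(OH)4(PPh3)2]

Cation [Ti…]: ligand charges -2, Ti(III) ⇒ ion charge 1+.
Anion [Rh…]: ligand charges -4, Rh(III) ⇒ ion charge 1−.
One 1+ cation balances one 1− anion.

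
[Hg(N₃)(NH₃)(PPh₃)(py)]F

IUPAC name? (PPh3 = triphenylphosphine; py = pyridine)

The 1 fluoride counter-ion carries a total charge of -1, so each complex ion is 1+.
Ligand charges: 1×azido (-1 each), 1×triphenylphosphine (neutral), 1×pyridine (neutral), 1×ammine (neutral); total -1. So Hg + (-1) = 1+, giving Hg = +2.
Ligands are named alphabetically: ammine before azido before pyridine before triphenylphosphine.

ammineazido(pyridine)(triphenylphosphine)mercury(II) fluoride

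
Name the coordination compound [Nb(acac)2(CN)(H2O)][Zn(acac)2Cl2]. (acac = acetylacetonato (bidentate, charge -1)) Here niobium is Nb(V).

bis(acetylacetonato)aquacyanoniobium(V) bis(acetylacetonato)dichlorozincate(II)

Both ions are complex: the cation is named first with the plain metal name, the anion second with the -ate form; each ion's ligands are alphabetised independently.
Nb is given as +5; the cation's ligand charges sum to -3, so the complex cation is 2+.
A 1:1 salt means the anion carries the equal and opposite charge, 2−.
Anion: ligand charges sum to -4; for the ion to be 2−, Zn = +2.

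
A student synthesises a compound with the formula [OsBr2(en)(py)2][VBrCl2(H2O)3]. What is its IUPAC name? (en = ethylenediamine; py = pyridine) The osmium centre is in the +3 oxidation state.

dibromo(ethylenediamine)bis(pyridine)osmium(III) triaquabromodichlorovanadate(II)

Both ions are complex: the cation is named first with the plain metal name, the anion second with the -ate form; each ion's ligands are alphabetised independently.
Os is given as +3; the cation's ligand charges sum to -2, so the complex cation is 1+.
A 1:1 salt means the anion carries the equal and opposite charge, 1−.
Anion: ligand charges sum to -3; for the ion to be 1−, V = +2.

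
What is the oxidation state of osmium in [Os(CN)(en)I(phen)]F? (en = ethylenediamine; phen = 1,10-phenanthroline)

+3

1 fluoride outside the brackets (-1 each) → the complex ion is 1+.
Ligand charges: 1×en neutral; 1×CN = -1; 1×I = -1; 1×phen neutral; sum -2.
Os + (-2) = 1+ ⇒ Os is +3.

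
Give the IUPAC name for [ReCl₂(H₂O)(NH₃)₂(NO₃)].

diammineaquadichloronitratorhenium(III)

There is no counter-ion, so the complex is neutral overall.
Ligand charges: 2×ammine (neutral), 1×nitrato (-1 each), 2×chloro (-1 each), 1×aqua (neutral); total -3. So Re + (-3) = 0, giving Re = +3.
Ligands are named alphabetically: ammine before aqua before chloro before nitrato.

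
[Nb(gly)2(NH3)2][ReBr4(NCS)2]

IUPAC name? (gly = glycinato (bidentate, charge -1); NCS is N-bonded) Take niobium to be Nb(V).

diamminebis(glycinato)niobium(V) tetrabromodiisothiocyanatorhenate(III)

Both ions are complex: the cation is named first with the plain metal name, the anion second with the -ate form; each ion's ligands are alphabetised independently.
Nb is given as +5; the cation's ligand charges sum to -2, so the complex cation is 3+.
A 1:1 salt means the anion carries the equal and opposite charge, 3−.
Anion: ligand charges sum to -6; for the ion to be 3−, Re = +3.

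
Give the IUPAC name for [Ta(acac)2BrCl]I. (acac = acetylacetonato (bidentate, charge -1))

bis(acetylacetonato)bromochlorotantalum(V) iodide

The 1 iodide counter-ion carries a total charge of -1, so each complex ion is 1+.
Ligand charges: 1×chloro (-1 each), 2×acetylacetonato (-1 each), 1×bromo (-1 each); total -4. So Ta + (-4) = 1+, giving Ta = +5.
Ligands are named alphabetically: acetylacetonato before bromo before chloro.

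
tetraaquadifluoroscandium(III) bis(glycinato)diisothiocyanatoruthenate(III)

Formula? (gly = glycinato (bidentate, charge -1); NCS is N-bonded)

[ScF2(H2O)4][Ru(gly)2(NCS)2]

Cation [Sc…]: ligand charges -2, Sc(III) ⇒ ion charge 1+.
Anion [Ru…]: ligand charges -4, Ru(III) ⇒ ion charge 1−.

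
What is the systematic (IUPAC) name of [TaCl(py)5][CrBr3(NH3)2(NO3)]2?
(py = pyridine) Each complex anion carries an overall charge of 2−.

chloropentakis(pyridine)tantalum(V) diamminetribromonitratochromate(II)

Both ions are complex: the cation is named first with the plain metal name, the anion second with the -ate form; each ion's ligands are alphabetised independently.
The complex anion is given as 2−; its ligand charges sum to -4, so Cr = +2.
With 2 anions per cation, the cation must be 2×2 = 4+.
Cation: ligand charges sum to -1; for the ion to be 4+, Ta = +5.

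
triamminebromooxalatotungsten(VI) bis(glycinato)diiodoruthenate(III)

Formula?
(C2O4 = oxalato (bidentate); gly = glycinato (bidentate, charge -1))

[WBr(C2O4)(NH3)3][Ru(gly)2I2]3

Cation [W…]: ligand charges -3, W(VI) ⇒ ion charge 3+.
Anion [Ru…]: ligand charges -4, Ru(III) ⇒ ion charge 1−.
One 3+ cation requires 3 of the 1− anion.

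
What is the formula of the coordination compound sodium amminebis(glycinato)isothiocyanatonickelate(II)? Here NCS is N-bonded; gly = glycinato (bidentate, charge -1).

Ligands: 1 isothiocyanato (NCS, -1), 1 ammine (NH3, neutral), 2 glycinato (gly, -1). Ligand charge sum = -3.
With Ni in oxidation state +2, the complex ion is [Ni...]^1−.
Charge balance with sodium (+1) requires 1 complex ion per 1 sodium.

Na[Ni(gly)2(NCS)(NH3)]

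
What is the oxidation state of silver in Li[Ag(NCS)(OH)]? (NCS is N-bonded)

+1

1 lithium outside the brackets (+1 each) → the complex ion is 1−.
Ligand charges: 1×OH = -1; 1×NCS = -1; sum -2.
Ag + (-2) = 1− ⇒ Ag is +1.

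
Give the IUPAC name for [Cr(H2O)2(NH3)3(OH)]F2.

triamminediaquahydroxochromium(III) fluoride

The 2 fluoride counter-ions carry a total charge of -2, so each complex ion is 2+.
Ligand charges: 2×aqua (neutral), 1×hydroxo (-1 each), 3×ammine (neutral); total -1. So Cr + (-1) = 2+, giving Cr = +3.
Ligands are named alphabetically: ammine before aqua before hydroxo.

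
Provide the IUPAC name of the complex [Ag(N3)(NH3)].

There is no counter-ion, so the complex is neutral overall.
Ligand charges: 1×ammine (neutral), 1×azido (-1 each); total -1. So Ag + (-1) = 0, giving Ag = +1.
Ligands are named alphabetically: ammine before azido.

ammineazidosilver(I)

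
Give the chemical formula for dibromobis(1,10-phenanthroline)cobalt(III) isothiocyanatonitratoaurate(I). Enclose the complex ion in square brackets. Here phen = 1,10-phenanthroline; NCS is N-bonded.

Cation [Co…]: ligand charges -2, Co(III) ⇒ ion charge 1+.
Anion [Au…]: ligand charges -2, Au(I) ⇒ ion charge 1−.

[CoBr2(phen)2][Au(NCS)(NO3)]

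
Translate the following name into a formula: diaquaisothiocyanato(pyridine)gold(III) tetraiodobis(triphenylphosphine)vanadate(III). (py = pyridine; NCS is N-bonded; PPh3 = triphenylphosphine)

Cation [Au…]: ligand charges -1, Au(III) ⇒ ion charge 2+.
Anion [V…]: ligand charges -4, V(III) ⇒ ion charge 1−.

[Au(H2O)2(NCS)(py)][VI4(PPh3)2]2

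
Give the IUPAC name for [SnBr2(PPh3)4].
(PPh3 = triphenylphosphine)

There is no counter-ion, so the complex is neutral overall.
Ligand charges: 4×triphenylphosphine (neutral), 2×bromo (-1 each); total -2. So Sn + (-2) = 0, giving Sn = +2.
Ligands are named alphabetically: bromo before triphenylphosphine.

dibromotetrakis(triphenylphosphine)tin(II)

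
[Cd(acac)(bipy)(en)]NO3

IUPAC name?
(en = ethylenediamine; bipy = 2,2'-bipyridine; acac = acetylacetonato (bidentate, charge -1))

The 1 nitrate counter-ion carries a total charge of -1, so each complex ion is 1+.
Ligand charges: 1×ethylenediamine (neutral), 1×2,2'-bipyridine (neutral), 1×acetylacetonato (-1 each); total -1. So Cd + (-1) = 1+, giving Cd = +2.
Ligands are named alphabetically: acetylacetonato before bipyridine before ethylenediamine.

(acetylacetonato)(2,2'-bipyridine)(ethylenediamine)cadmium(II) nitrate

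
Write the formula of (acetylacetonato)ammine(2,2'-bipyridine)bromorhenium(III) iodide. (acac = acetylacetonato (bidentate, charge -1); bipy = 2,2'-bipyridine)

Ligands: 1 acetylacetonato (acac, -1), 1 bromo (Br, -1), 1 2,2'-bipyridine (bipy, neutral), 1 ammine (NH3, neutral). Ligand charge sum = -2.
With Re in oxidation state +3, the complex ion is [Re...]^1+.
Charge balance with iodide (-1) requires 1 complex ion per 1 iodide.

[Re(acac)(bipy)Br(NH3)]I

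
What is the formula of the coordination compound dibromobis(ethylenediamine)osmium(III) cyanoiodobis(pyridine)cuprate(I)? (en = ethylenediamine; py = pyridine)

Cation [Os…]: ligand charges -2, Os(III) ⇒ ion charge 1+.
Anion [Cu…]: ligand charges -2, Cu(I) ⇒ ion charge 1−.

[OsBr2(en)2][Cu(CN)I(py)2]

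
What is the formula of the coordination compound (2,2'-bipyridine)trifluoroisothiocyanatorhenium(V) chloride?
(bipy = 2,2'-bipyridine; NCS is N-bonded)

[Re(bipy)F3(NCS)]Cl

Ligands: 1 2,2'-bipyridine (bipy, neutral), 3 fluoro (F, -1), 1 isothiocyanato (NCS, -1). Ligand charge sum = -4.
With Re in oxidation state +5, the complex ion is [Re...]^1+.
Charge balance with chloride (-1) requires 1 complex ion per 1 chloride.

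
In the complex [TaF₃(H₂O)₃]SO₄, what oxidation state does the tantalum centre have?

+5

1 sulfate outside the brackets (-2 each) → the complex ion is 2+.
Ligand charges: 3×H2O neutral; 3×F = -3; sum -3.
Ta + (-3) = 2+ ⇒ Ta is +5.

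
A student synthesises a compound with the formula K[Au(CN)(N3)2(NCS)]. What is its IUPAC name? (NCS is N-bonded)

potassium diazidocyanoisothiocyanatoaurate(III)

The 1 potassium counter-ion carries a total charge of +1, so each complex ion is 1−.
Ligand charges: 1×cyano (-1 each), 2×azido (-1 each), 1×isothiocyanato (-1 each); total -4. So Au + (-4) = 1−, giving Au = +3.
Ligands are named alphabetically: azido before cyano before isothiocyanato.
The complex ion is anionic, so gold takes the -ate form aurate(III).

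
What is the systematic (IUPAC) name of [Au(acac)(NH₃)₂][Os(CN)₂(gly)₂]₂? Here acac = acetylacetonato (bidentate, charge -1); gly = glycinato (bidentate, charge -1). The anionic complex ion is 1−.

The complex anion is given as 1−; its ligand charges sum to -4, so Os = +3.
With 2 anions per cation, the cation must be 2×1 = 2+.
Cation: ligand charges sum to -1; for the ion to be 2+, Au = +3.

(acetylacetonato)diamminegold(III) dicyanobis(glycinato)osmate(III)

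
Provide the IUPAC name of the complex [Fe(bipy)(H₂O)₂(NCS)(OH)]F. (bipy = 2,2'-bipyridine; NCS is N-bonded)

The 1 fluoride counter-ion carries a total charge of -1, so each complex ion is 1+.
Ligand charges: 1×hydroxo (-1 each), 2×aqua (neutral), 1×2,2'-bipyridine (neutral), 1×isothiocyanato (-1 each); total -2. So Fe + (-2) = 1+, giving Fe = +3.
Ligands are named alphabetically: aqua before bipyridine before hydroxo before isothiocyanato.

diaqua(2,2'-bipyridine)hydroxoisothiocyanatoiron(III) fluoride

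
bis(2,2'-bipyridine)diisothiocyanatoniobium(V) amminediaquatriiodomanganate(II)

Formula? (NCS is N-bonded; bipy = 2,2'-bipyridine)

[Nb(bipy)2(NCS)2][Mn(H2O)2I3(NH3)]3

Cation [Nb…]: ligand charges -2, Nb(V) ⇒ ion charge 3+.
Anion [Mn…]: ligand charges -3, Mn(II) ⇒ ion charge 1−.
One 3+ cation requires 3 of the 1− anion.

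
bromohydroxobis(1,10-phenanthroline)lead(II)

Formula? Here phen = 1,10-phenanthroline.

[PbBr(OH)(phen)2]

Ligands: 1 bromo (Br, -1), 1 hydroxo (OH, -1), 2 1,10-phenanthroline (phen, neutral). Ligand charge sum = -2.
With Pb in oxidation state +2, the complex ion is [Pb...].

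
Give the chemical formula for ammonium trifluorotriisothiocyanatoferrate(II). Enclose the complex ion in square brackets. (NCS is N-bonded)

Ligands: 3 isothiocyanato (NCS, -1), 3 fluoro (F, -1). Ligand charge sum = -6.
With Fe in oxidation state +2, the complex ion is [Fe...]^4−.
Charge balance with ammonium (+1) requires 1 complex ion per 4 ammonium.

(NH4)4[FeF3(NCS)3]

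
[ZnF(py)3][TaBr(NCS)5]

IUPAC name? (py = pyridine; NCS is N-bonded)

fluorotris(pyridine)zinc(II) bromopentaisothiocyanatotantalate(V)

Both ions are complex: the cation is named first with the plain metal name, the anion second with the -ate form; each ion's ligands are alphabetised independently.
Zinc is always +2 in its complexes; the cation's ligand charges sum to -1, so the complex cation is 1+.
A 1:1 salt means the anion carries the equal and opposite charge, 1−.
Anion: ligand charges sum to -6; for the ion to be 1−, Ta = +5.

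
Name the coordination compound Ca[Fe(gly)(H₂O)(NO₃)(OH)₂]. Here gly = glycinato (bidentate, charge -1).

calcium aqua(glycinato)dihydroxonitratoferrate(II)

The 1 calcium counter-ion carries a total charge of +2, so each complex ion is 2−.
Ligand charges: 1×glycinato (-1 each), 1×nitrato (-1 each), 1×aqua (neutral), 2×hydroxo (-1 each); total -4. So Fe + (-4) = 2−, giving Fe = +2.
Ligands are named alphabetically: aqua before glycinato before hydroxo before nitrato.
The complex ion is anionic, so iron takes the -ate form ferrate(II).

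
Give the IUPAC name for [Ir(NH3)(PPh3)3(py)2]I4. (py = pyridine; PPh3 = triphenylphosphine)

The 4 iodide counter-ions carry a total charge of -4, so each complex ion is 4+.
Ligand charges: 2×pyridine (neutral), 3×triphenylphosphine (neutral), 1×ammine (neutral); total 0. So Ir + (0) = 4+, giving Ir = +4.
Ligands are named alphabetically: ammine before pyridine before triphenylphosphine.

amminebis(pyridine)tris(triphenylphosphine)iridium(IV) iodide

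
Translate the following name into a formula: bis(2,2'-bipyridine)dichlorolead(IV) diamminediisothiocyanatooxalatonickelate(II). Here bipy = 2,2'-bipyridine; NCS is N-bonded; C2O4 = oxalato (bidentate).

Cation [Pb…]: ligand charges -2, Pb(IV) ⇒ ion charge 2+.
Anion [Ni…]: ligand charges -4, Ni(II) ⇒ ion charge 2−.

[Pb(bipy)2Cl2][Ni(C2O4)(NCS)2(NH3)2]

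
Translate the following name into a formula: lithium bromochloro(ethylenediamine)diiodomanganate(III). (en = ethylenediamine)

Li[MnBrCl(en)I2]

Ligands: 1 ethylenediamine (en, neutral), 1 chloro (Cl, -1), 1 bromo (Br, -1), 2 iodo (I, -1). Ligand charge sum = -4.
With Mn in oxidation state +3, the complex ion is [Mn...]^1−.
Charge balance with lithium (+1) requires 1 complex ion per 1 lithium.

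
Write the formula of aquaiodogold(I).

[Au(H2O)I]

Ligands: 1 aqua (H2O, neutral), 1 iodo (I, -1). Ligand charge sum = -1.
With Au in oxidation state +1, the complex ion is [Au...].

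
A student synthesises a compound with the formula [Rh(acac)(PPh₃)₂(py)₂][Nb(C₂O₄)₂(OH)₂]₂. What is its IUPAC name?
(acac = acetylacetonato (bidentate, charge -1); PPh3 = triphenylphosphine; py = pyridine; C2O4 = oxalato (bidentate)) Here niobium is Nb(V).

Nb is given as +5; the anion's ligand charges sum to -6, so the complex anion is 1−.
With 2 anions per cation, the cation must be 2×1 = 2+.
Cation: ligand charges sum to -1; for the ion to be 2+, Rh = +3.

(acetylacetonato)bis(pyridine)bis(triphenylphosphine)rhodium(III) dihydroxodioxalatoniobate(V)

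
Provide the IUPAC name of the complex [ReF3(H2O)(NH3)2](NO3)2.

diammineaquatrifluororhenium(V) nitrate

The 2 nitrate counter-ions carry a total charge of -2, so each complex ion is 2+.
Ligand charges: 1×aqua (neutral), 3×fluoro (-1 each), 2×ammine (neutral); total -3. So Re + (-3) = 2+, giving Re = +5.
Ligands are named alphabetically: ammine before aqua before fluoro.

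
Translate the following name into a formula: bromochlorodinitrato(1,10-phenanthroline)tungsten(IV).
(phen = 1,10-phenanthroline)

Ligands: 1 chloro (Cl, -1), 1 1,10-phenanthroline (phen, neutral), 1 bromo (Br, -1), 2 nitrato (NO3, -1). Ligand charge sum = -4.
With W in oxidation state +4, the complex ion is [W...].

[WBrCl(NO3)2(phen)]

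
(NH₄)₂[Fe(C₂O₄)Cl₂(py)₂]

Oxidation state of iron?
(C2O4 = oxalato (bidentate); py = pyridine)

2 ammonium outside the brackets (+1 each) → the complex ion is 2−.
Ligand charges: 1×C2O4 = -2; 2×py neutral; 2×Cl = -2; sum -4.
Fe + (-4) = 2− ⇒ Fe is +2.

+2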